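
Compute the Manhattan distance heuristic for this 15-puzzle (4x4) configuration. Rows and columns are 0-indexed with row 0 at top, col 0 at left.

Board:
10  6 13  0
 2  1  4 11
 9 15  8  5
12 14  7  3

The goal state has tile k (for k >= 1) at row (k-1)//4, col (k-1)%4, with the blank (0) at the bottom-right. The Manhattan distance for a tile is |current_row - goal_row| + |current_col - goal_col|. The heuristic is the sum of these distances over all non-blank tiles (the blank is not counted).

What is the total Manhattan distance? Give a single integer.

Tile 10: (0,0)->(2,1) = 3
Tile 6: (0,1)->(1,1) = 1
Tile 13: (0,2)->(3,0) = 5
Tile 2: (1,0)->(0,1) = 2
Tile 1: (1,1)->(0,0) = 2
Tile 4: (1,2)->(0,3) = 2
Tile 11: (1,3)->(2,2) = 2
Tile 9: (2,0)->(2,0) = 0
Tile 15: (2,1)->(3,2) = 2
Tile 8: (2,2)->(1,3) = 2
Tile 5: (2,3)->(1,0) = 4
Tile 12: (3,0)->(2,3) = 4
Tile 14: (3,1)->(3,1) = 0
Tile 7: (3,2)->(1,2) = 2
Tile 3: (3,3)->(0,2) = 4
Sum: 3 + 1 + 5 + 2 + 2 + 2 + 2 + 0 + 2 + 2 + 4 + 4 + 0 + 2 + 4 = 35

Answer: 35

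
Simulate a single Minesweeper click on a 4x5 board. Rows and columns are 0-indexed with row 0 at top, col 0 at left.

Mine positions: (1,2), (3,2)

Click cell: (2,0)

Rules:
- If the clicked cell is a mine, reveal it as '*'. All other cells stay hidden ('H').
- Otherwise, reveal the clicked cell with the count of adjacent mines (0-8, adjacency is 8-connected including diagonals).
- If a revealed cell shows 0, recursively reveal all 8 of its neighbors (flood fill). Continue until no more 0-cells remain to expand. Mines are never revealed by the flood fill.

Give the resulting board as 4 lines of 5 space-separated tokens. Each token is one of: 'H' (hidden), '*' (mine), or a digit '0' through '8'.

0 1 H H H
0 1 H H H
0 2 H H H
0 1 H H H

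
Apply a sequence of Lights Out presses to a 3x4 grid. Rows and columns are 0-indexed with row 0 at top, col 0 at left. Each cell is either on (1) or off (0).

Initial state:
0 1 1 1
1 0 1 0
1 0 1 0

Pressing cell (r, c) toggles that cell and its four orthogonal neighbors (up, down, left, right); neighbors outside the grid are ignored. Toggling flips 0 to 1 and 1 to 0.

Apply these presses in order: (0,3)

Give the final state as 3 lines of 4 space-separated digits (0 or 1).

After press 1 at (0,3):
0 1 0 0
1 0 1 1
1 0 1 0

Answer: 0 1 0 0
1 0 1 1
1 0 1 0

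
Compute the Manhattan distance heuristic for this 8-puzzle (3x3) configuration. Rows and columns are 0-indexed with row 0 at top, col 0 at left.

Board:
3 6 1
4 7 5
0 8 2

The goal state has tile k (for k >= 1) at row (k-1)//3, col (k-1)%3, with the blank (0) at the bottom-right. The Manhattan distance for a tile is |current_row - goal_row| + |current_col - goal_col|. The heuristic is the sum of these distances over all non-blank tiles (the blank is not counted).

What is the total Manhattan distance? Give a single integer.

Tile 3: (0,0)->(0,2) = 2
Tile 6: (0,1)->(1,2) = 2
Tile 1: (0,2)->(0,0) = 2
Tile 4: (1,0)->(1,0) = 0
Tile 7: (1,1)->(2,0) = 2
Tile 5: (1,2)->(1,1) = 1
Tile 8: (2,1)->(2,1) = 0
Tile 2: (2,2)->(0,1) = 3
Sum: 2 + 2 + 2 + 0 + 2 + 1 + 0 + 3 = 12

Answer: 12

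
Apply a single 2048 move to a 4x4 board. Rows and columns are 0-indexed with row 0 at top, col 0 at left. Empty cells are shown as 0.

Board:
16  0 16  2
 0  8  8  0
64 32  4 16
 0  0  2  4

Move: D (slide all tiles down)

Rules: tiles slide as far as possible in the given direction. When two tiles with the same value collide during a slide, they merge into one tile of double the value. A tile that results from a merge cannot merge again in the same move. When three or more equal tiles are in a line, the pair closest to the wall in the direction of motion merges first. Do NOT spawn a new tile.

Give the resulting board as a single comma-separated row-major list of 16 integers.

Slide down:
col 0: [16, 0, 64, 0] -> [0, 0, 16, 64]
col 1: [0, 8, 32, 0] -> [0, 0, 8, 32]
col 2: [16, 8, 4, 2] -> [16, 8, 4, 2]
col 3: [2, 0, 16, 4] -> [0, 2, 16, 4]

Answer: 0, 0, 16, 0, 0, 0, 8, 2, 16, 8, 4, 16, 64, 32, 2, 4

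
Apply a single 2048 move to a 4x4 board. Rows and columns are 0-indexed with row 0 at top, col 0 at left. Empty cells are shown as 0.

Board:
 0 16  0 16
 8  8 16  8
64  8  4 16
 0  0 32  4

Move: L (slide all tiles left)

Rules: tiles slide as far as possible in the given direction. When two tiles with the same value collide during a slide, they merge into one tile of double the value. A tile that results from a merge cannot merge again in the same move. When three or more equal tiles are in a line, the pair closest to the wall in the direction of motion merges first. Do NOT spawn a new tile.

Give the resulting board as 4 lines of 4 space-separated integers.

Slide left:
row 0: [0, 16, 0, 16] -> [32, 0, 0, 0]
row 1: [8, 8, 16, 8] -> [16, 16, 8, 0]
row 2: [64, 8, 4, 16] -> [64, 8, 4, 16]
row 3: [0, 0, 32, 4] -> [32, 4, 0, 0]

Answer: 32  0  0  0
16 16  8  0
64  8  4 16
32  4  0  0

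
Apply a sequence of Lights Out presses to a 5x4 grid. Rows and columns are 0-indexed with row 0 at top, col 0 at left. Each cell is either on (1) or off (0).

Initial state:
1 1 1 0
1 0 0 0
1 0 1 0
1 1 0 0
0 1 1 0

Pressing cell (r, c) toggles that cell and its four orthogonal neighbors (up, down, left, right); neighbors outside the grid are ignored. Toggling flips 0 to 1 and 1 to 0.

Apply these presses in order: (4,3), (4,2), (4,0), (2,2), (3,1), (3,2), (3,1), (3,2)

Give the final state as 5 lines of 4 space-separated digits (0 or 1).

Answer: 1 1 1 0
1 0 1 0
1 1 0 1
0 1 0 1
1 1 1 0

Derivation:
After press 1 at (4,3):
1 1 1 0
1 0 0 0
1 0 1 0
1 1 0 1
0 1 0 1

After press 2 at (4,2):
1 1 1 0
1 0 0 0
1 0 1 0
1 1 1 1
0 0 1 0

After press 3 at (4,0):
1 1 1 0
1 0 0 0
1 0 1 0
0 1 1 1
1 1 1 0

After press 4 at (2,2):
1 1 1 0
1 0 1 0
1 1 0 1
0 1 0 1
1 1 1 0

After press 5 at (3,1):
1 1 1 0
1 0 1 0
1 0 0 1
1 0 1 1
1 0 1 0

After press 6 at (3,2):
1 1 1 0
1 0 1 0
1 0 1 1
1 1 0 0
1 0 0 0

After press 7 at (3,1):
1 1 1 0
1 0 1 0
1 1 1 1
0 0 1 0
1 1 0 0

After press 8 at (3,2):
1 1 1 0
1 0 1 0
1 1 0 1
0 1 0 1
1 1 1 0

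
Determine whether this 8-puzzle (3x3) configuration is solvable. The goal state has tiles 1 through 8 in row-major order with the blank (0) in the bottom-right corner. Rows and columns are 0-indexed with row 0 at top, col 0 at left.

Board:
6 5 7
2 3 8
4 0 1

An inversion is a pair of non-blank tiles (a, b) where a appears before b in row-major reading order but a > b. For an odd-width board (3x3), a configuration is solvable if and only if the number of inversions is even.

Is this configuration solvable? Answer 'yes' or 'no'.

Inversions (pairs i<j in row-major order where tile[i] > tile[j] > 0): 18
18 is even, so the puzzle is solvable.

Answer: yes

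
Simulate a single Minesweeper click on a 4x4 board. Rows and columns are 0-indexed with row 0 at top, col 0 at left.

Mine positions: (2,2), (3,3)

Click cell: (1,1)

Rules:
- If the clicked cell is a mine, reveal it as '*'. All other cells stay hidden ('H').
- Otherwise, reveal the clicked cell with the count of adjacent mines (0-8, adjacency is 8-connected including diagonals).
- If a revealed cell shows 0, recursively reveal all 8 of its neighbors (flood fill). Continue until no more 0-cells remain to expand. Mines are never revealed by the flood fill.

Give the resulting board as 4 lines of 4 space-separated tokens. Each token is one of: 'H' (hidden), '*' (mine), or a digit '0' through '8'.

H H H H
H 1 H H
H H H H
H H H H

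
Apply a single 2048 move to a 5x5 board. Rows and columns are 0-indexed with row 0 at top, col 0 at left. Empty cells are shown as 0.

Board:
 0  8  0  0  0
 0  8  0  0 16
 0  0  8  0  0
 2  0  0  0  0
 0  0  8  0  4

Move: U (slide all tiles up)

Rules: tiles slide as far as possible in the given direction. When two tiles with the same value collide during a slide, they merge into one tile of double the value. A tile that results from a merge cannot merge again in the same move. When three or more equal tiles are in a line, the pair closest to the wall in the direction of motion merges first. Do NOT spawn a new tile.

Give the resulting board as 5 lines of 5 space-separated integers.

Slide up:
col 0: [0, 0, 0, 2, 0] -> [2, 0, 0, 0, 0]
col 1: [8, 8, 0, 0, 0] -> [16, 0, 0, 0, 0]
col 2: [0, 0, 8, 0, 8] -> [16, 0, 0, 0, 0]
col 3: [0, 0, 0, 0, 0] -> [0, 0, 0, 0, 0]
col 4: [0, 16, 0, 0, 4] -> [16, 4, 0, 0, 0]

Answer:  2 16 16  0 16
 0  0  0  0  4
 0  0  0  0  0
 0  0  0  0  0
 0  0  0  0  0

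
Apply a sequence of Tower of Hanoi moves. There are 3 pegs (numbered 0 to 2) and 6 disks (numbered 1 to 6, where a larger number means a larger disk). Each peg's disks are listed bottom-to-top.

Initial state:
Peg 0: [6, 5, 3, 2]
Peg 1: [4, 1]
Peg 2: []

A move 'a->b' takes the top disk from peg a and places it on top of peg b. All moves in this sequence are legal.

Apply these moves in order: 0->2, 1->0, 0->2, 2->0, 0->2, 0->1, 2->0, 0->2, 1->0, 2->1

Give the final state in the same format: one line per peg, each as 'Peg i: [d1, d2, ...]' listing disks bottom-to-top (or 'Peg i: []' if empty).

After move 1 (0->2):
Peg 0: [6, 5, 3]
Peg 1: [4, 1]
Peg 2: [2]

After move 2 (1->0):
Peg 0: [6, 5, 3, 1]
Peg 1: [4]
Peg 2: [2]

After move 3 (0->2):
Peg 0: [6, 5, 3]
Peg 1: [4]
Peg 2: [2, 1]

After move 4 (2->0):
Peg 0: [6, 5, 3, 1]
Peg 1: [4]
Peg 2: [2]

After move 5 (0->2):
Peg 0: [6, 5, 3]
Peg 1: [4]
Peg 2: [2, 1]

After move 6 (0->1):
Peg 0: [6, 5]
Peg 1: [4, 3]
Peg 2: [2, 1]

After move 7 (2->0):
Peg 0: [6, 5, 1]
Peg 1: [4, 3]
Peg 2: [2]

After move 8 (0->2):
Peg 0: [6, 5]
Peg 1: [4, 3]
Peg 2: [2, 1]

After move 9 (1->0):
Peg 0: [6, 5, 3]
Peg 1: [4]
Peg 2: [2, 1]

After move 10 (2->1):
Peg 0: [6, 5, 3]
Peg 1: [4, 1]
Peg 2: [2]

Answer: Peg 0: [6, 5, 3]
Peg 1: [4, 1]
Peg 2: [2]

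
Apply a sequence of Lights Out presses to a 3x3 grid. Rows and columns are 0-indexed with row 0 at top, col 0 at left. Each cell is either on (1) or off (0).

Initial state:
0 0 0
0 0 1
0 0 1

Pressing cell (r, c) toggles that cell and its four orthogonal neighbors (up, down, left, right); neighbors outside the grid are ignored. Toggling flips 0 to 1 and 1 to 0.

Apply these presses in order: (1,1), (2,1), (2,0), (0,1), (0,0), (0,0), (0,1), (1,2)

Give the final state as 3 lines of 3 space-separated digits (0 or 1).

Answer: 0 1 1
0 1 1
0 1 1

Derivation:
After press 1 at (1,1):
0 1 0
1 1 0
0 1 1

After press 2 at (2,1):
0 1 0
1 0 0
1 0 0

After press 3 at (2,0):
0 1 0
0 0 0
0 1 0

After press 4 at (0,1):
1 0 1
0 1 0
0 1 0

After press 5 at (0,0):
0 1 1
1 1 0
0 1 0

After press 6 at (0,0):
1 0 1
0 1 0
0 1 0

After press 7 at (0,1):
0 1 0
0 0 0
0 1 0

After press 8 at (1,2):
0 1 1
0 1 1
0 1 1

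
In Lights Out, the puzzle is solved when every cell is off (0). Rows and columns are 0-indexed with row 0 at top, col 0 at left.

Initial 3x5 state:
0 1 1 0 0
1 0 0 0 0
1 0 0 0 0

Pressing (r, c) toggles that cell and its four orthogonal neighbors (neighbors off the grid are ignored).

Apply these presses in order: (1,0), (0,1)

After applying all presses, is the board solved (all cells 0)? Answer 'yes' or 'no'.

Answer: yes

Derivation:
After press 1 at (1,0):
1 1 1 0 0
0 1 0 0 0
0 0 0 0 0

After press 2 at (0,1):
0 0 0 0 0
0 0 0 0 0
0 0 0 0 0

Lights still on: 0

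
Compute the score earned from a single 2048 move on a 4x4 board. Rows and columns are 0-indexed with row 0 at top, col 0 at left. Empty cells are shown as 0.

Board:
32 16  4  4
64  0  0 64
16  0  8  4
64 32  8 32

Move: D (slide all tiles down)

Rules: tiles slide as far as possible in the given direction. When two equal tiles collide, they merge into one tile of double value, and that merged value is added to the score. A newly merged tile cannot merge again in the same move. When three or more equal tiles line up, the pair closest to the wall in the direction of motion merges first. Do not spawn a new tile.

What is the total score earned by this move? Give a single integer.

Slide down:
col 0: [32, 64, 16, 64] -> [32, 64, 16, 64]  score +0 (running 0)
col 1: [16, 0, 0, 32] -> [0, 0, 16, 32]  score +0 (running 0)
col 2: [4, 0, 8, 8] -> [0, 0, 4, 16]  score +16 (running 16)
col 3: [4, 64, 4, 32] -> [4, 64, 4, 32]  score +0 (running 16)
Board after move:
32  0  0  4
64  0  0 64
16 16  4  4
64 32 16 32

Answer: 16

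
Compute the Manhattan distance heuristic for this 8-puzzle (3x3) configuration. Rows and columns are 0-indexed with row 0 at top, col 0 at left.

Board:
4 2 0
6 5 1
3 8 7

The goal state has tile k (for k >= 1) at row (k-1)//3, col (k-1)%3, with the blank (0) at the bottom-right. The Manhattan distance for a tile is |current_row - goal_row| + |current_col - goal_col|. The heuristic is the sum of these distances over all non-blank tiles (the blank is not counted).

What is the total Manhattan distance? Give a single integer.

Answer: 12

Derivation:
Tile 4: at (0,0), goal (1,0), distance |0-1|+|0-0| = 1
Tile 2: at (0,1), goal (0,1), distance |0-0|+|1-1| = 0
Tile 6: at (1,0), goal (1,2), distance |1-1|+|0-2| = 2
Tile 5: at (1,1), goal (1,1), distance |1-1|+|1-1| = 0
Tile 1: at (1,2), goal (0,0), distance |1-0|+|2-0| = 3
Tile 3: at (2,0), goal (0,2), distance |2-0|+|0-2| = 4
Tile 8: at (2,1), goal (2,1), distance |2-2|+|1-1| = 0
Tile 7: at (2,2), goal (2,0), distance |2-2|+|2-0| = 2
Sum: 1 + 0 + 2 + 0 + 3 + 4 + 0 + 2 = 12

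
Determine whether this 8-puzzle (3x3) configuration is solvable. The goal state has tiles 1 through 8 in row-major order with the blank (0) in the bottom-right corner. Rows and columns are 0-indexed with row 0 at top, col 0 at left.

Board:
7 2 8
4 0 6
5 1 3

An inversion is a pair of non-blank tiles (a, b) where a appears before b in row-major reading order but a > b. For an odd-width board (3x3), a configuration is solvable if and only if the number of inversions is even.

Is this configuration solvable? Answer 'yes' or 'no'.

Answer: no

Derivation:
Inversions (pairs i<j in row-major order where tile[i] > tile[j] > 0): 19
19 is odd, so the puzzle is not solvable.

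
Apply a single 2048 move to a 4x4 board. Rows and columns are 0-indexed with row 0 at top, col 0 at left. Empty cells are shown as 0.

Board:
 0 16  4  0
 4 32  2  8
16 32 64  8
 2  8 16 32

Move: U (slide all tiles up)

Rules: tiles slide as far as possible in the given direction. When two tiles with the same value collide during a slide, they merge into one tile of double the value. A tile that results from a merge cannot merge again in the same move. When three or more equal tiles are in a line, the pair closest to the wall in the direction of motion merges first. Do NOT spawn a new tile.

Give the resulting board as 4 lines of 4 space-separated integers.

Answer:  4 16  4 16
16 64  2 32
 2  8 64  0
 0  0 16  0

Derivation:
Slide up:
col 0: [0, 4, 16, 2] -> [4, 16, 2, 0]
col 1: [16, 32, 32, 8] -> [16, 64, 8, 0]
col 2: [4, 2, 64, 16] -> [4, 2, 64, 16]
col 3: [0, 8, 8, 32] -> [16, 32, 0, 0]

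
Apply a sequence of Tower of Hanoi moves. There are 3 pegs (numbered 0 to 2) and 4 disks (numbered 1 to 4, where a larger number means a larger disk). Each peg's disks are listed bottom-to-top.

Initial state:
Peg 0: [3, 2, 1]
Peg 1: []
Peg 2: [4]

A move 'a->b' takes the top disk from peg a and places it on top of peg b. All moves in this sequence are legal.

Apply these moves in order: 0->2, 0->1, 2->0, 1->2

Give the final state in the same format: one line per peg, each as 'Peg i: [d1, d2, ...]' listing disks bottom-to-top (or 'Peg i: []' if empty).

After move 1 (0->2):
Peg 0: [3, 2]
Peg 1: []
Peg 2: [4, 1]

After move 2 (0->1):
Peg 0: [3]
Peg 1: [2]
Peg 2: [4, 1]

After move 3 (2->0):
Peg 0: [3, 1]
Peg 1: [2]
Peg 2: [4]

After move 4 (1->2):
Peg 0: [3, 1]
Peg 1: []
Peg 2: [4, 2]

Answer: Peg 0: [3, 1]
Peg 1: []
Peg 2: [4, 2]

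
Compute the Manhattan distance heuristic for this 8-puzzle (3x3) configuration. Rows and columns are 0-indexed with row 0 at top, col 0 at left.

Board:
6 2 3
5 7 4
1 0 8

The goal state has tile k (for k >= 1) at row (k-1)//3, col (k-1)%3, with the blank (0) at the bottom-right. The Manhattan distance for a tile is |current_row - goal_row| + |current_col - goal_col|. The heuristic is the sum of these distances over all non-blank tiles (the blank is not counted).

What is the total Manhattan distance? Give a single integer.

Tile 6: (0,0)->(1,2) = 3
Tile 2: (0,1)->(0,1) = 0
Tile 3: (0,2)->(0,2) = 0
Tile 5: (1,0)->(1,1) = 1
Tile 7: (1,1)->(2,0) = 2
Tile 4: (1,2)->(1,0) = 2
Tile 1: (2,0)->(0,0) = 2
Tile 8: (2,2)->(2,1) = 1
Sum: 3 + 0 + 0 + 1 + 2 + 2 + 2 + 1 = 11

Answer: 11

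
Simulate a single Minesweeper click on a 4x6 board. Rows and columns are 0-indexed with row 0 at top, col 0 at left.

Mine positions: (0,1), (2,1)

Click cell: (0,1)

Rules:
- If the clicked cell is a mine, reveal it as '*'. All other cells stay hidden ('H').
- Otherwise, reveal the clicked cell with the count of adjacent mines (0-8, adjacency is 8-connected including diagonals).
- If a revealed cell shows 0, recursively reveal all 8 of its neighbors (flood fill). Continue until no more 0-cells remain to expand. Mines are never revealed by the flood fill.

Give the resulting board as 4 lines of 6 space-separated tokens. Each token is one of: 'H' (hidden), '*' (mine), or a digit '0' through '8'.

H * H H H H
H H H H H H
H H H H H H
H H H H H H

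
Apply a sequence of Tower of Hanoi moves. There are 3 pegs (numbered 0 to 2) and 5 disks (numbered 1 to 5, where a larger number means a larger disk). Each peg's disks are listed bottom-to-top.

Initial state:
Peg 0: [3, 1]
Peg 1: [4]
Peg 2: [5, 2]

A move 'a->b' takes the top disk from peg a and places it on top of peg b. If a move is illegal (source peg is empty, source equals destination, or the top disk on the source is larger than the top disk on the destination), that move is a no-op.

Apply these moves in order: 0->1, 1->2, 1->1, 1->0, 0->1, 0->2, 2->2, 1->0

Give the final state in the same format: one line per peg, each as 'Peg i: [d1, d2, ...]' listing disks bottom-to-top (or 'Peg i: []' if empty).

After move 1 (0->1):
Peg 0: [3]
Peg 1: [4, 1]
Peg 2: [5, 2]

After move 2 (1->2):
Peg 0: [3]
Peg 1: [4]
Peg 2: [5, 2, 1]

After move 3 (1->1):
Peg 0: [3]
Peg 1: [4]
Peg 2: [5, 2, 1]

After move 4 (1->0):
Peg 0: [3]
Peg 1: [4]
Peg 2: [5, 2, 1]

After move 5 (0->1):
Peg 0: []
Peg 1: [4, 3]
Peg 2: [5, 2, 1]

After move 6 (0->2):
Peg 0: []
Peg 1: [4, 3]
Peg 2: [5, 2, 1]

After move 7 (2->2):
Peg 0: []
Peg 1: [4, 3]
Peg 2: [5, 2, 1]

After move 8 (1->0):
Peg 0: [3]
Peg 1: [4]
Peg 2: [5, 2, 1]

Answer: Peg 0: [3]
Peg 1: [4]
Peg 2: [5, 2, 1]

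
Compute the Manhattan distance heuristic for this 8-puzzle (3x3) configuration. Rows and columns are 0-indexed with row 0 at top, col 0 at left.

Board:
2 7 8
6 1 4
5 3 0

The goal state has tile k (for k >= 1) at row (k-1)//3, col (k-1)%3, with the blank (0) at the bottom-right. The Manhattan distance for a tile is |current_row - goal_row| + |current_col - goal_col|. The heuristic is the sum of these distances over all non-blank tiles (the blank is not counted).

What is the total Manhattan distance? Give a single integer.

Answer: 18

Derivation:
Tile 2: at (0,0), goal (0,1), distance |0-0|+|0-1| = 1
Tile 7: at (0,1), goal (2,0), distance |0-2|+|1-0| = 3
Tile 8: at (0,2), goal (2,1), distance |0-2|+|2-1| = 3
Tile 6: at (1,0), goal (1,2), distance |1-1|+|0-2| = 2
Tile 1: at (1,1), goal (0,0), distance |1-0|+|1-0| = 2
Tile 4: at (1,2), goal (1,0), distance |1-1|+|2-0| = 2
Tile 5: at (2,0), goal (1,1), distance |2-1|+|0-1| = 2
Tile 3: at (2,1), goal (0,2), distance |2-0|+|1-2| = 3
Sum: 1 + 3 + 3 + 2 + 2 + 2 + 2 + 3 = 18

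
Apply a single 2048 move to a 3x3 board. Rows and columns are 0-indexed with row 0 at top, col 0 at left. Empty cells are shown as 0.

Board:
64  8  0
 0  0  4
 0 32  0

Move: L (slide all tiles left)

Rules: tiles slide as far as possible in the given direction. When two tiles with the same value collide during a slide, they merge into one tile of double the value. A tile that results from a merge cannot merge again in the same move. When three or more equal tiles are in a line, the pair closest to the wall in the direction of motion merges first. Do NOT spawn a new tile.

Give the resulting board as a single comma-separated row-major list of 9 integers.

Slide left:
row 0: [64, 8, 0] -> [64, 8, 0]
row 1: [0, 0, 4] -> [4, 0, 0]
row 2: [0, 32, 0] -> [32, 0, 0]

Answer: 64, 8, 0, 4, 0, 0, 32, 0, 0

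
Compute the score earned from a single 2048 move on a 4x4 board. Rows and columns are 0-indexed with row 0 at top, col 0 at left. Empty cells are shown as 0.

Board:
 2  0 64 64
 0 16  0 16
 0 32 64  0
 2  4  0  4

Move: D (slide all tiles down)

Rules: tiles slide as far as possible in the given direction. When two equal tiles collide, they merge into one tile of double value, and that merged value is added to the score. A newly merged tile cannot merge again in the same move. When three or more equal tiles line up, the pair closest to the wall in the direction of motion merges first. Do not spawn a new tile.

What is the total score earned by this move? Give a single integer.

Answer: 132

Derivation:
Slide down:
col 0: [2, 0, 0, 2] -> [0, 0, 0, 4]  score +4 (running 4)
col 1: [0, 16, 32, 4] -> [0, 16, 32, 4]  score +0 (running 4)
col 2: [64, 0, 64, 0] -> [0, 0, 0, 128]  score +128 (running 132)
col 3: [64, 16, 0, 4] -> [0, 64, 16, 4]  score +0 (running 132)
Board after move:
  0   0   0   0
  0  16   0  64
  0  32   0  16
  4   4 128   4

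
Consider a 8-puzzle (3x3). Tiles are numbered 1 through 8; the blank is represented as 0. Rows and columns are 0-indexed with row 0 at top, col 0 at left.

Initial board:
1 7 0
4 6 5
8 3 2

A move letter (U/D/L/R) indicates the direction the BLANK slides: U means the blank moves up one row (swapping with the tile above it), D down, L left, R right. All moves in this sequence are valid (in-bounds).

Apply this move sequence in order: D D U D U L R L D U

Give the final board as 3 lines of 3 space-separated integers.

After move 1 (D):
1 7 5
4 6 0
8 3 2

After move 2 (D):
1 7 5
4 6 2
8 3 0

After move 3 (U):
1 7 5
4 6 0
8 3 2

After move 4 (D):
1 7 5
4 6 2
8 3 0

After move 5 (U):
1 7 5
4 6 0
8 3 2

After move 6 (L):
1 7 5
4 0 6
8 3 2

After move 7 (R):
1 7 5
4 6 0
8 3 2

After move 8 (L):
1 7 5
4 0 6
8 3 2

After move 9 (D):
1 7 5
4 3 6
8 0 2

After move 10 (U):
1 7 5
4 0 6
8 3 2

Answer: 1 7 5
4 0 6
8 3 2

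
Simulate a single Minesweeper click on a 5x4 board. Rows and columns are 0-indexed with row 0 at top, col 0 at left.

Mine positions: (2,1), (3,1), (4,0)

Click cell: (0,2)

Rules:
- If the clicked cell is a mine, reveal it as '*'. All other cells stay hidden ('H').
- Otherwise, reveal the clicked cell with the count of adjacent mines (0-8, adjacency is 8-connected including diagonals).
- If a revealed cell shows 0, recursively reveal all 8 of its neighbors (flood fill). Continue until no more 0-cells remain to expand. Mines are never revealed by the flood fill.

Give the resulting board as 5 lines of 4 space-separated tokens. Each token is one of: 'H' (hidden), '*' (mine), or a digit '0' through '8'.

0 0 0 0
1 1 1 0
H H 2 0
H H 2 0
H H 1 0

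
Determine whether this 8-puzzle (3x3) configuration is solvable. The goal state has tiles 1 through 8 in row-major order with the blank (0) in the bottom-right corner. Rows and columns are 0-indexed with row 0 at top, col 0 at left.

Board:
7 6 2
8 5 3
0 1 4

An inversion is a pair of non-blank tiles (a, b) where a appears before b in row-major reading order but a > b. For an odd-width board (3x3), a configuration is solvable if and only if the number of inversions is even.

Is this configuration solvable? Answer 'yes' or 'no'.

Answer: yes

Derivation:
Inversions (pairs i<j in row-major order where tile[i] > tile[j] > 0): 20
20 is even, so the puzzle is solvable.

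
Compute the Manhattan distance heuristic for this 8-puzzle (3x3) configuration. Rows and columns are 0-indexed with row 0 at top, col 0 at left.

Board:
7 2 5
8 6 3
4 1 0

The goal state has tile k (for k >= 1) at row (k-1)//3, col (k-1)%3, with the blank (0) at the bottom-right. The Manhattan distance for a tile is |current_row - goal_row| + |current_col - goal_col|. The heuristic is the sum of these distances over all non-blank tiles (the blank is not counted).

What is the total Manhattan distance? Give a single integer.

Answer: 12

Derivation:
Tile 7: (0,0)->(2,0) = 2
Tile 2: (0,1)->(0,1) = 0
Tile 5: (0,2)->(1,1) = 2
Tile 8: (1,0)->(2,1) = 2
Tile 6: (1,1)->(1,2) = 1
Tile 3: (1,2)->(0,2) = 1
Tile 4: (2,0)->(1,0) = 1
Tile 1: (2,1)->(0,0) = 3
Sum: 2 + 0 + 2 + 2 + 1 + 1 + 1 + 3 = 12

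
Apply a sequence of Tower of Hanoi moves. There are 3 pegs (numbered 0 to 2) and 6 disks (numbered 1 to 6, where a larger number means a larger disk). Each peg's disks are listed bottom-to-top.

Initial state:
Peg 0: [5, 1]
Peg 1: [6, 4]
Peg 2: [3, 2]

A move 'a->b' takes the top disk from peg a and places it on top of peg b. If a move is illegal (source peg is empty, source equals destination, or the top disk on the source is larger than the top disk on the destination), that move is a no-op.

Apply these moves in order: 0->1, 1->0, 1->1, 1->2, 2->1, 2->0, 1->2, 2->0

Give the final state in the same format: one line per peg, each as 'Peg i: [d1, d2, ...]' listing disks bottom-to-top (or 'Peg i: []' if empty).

After move 1 (0->1):
Peg 0: [5]
Peg 1: [6, 4, 1]
Peg 2: [3, 2]

After move 2 (1->0):
Peg 0: [5, 1]
Peg 1: [6, 4]
Peg 2: [3, 2]

After move 3 (1->1):
Peg 0: [5, 1]
Peg 1: [6, 4]
Peg 2: [3, 2]

After move 4 (1->2):
Peg 0: [5, 1]
Peg 1: [6, 4]
Peg 2: [3, 2]

After move 5 (2->1):
Peg 0: [5, 1]
Peg 1: [6, 4, 2]
Peg 2: [3]

After move 6 (2->0):
Peg 0: [5, 1]
Peg 1: [6, 4, 2]
Peg 2: [3]

After move 7 (1->2):
Peg 0: [5, 1]
Peg 1: [6, 4]
Peg 2: [3, 2]

After move 8 (2->0):
Peg 0: [5, 1]
Peg 1: [6, 4]
Peg 2: [3, 2]

Answer: Peg 0: [5, 1]
Peg 1: [6, 4]
Peg 2: [3, 2]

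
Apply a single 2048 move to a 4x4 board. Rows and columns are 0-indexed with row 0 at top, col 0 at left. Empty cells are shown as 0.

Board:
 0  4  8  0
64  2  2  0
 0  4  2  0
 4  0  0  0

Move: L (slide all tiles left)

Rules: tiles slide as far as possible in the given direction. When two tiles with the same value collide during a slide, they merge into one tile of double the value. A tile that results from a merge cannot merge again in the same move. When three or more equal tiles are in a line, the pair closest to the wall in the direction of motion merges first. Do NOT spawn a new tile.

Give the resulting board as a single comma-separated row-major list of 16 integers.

Slide left:
row 0: [0, 4, 8, 0] -> [4, 8, 0, 0]
row 1: [64, 2, 2, 0] -> [64, 4, 0, 0]
row 2: [0, 4, 2, 0] -> [4, 2, 0, 0]
row 3: [4, 0, 0, 0] -> [4, 0, 0, 0]

Answer: 4, 8, 0, 0, 64, 4, 0, 0, 4, 2, 0, 0, 4, 0, 0, 0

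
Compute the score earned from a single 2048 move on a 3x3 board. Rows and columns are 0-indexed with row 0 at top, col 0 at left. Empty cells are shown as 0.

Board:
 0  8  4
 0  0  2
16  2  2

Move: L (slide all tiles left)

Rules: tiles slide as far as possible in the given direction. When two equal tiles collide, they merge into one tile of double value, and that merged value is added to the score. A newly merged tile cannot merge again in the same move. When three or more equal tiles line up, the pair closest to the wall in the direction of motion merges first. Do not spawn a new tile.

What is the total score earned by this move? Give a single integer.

Answer: 4

Derivation:
Slide left:
row 0: [0, 8, 4] -> [8, 4, 0]  score +0 (running 0)
row 1: [0, 0, 2] -> [2, 0, 0]  score +0 (running 0)
row 2: [16, 2, 2] -> [16, 4, 0]  score +4 (running 4)
Board after move:
 8  4  0
 2  0  0
16  4  0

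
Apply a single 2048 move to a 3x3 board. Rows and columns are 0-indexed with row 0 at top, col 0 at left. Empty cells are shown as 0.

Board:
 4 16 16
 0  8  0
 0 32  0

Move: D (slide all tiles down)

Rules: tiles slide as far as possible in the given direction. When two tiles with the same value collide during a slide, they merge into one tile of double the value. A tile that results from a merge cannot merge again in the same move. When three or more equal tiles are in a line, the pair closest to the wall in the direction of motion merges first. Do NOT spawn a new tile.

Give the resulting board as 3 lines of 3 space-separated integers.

Answer:  0 16  0
 0  8  0
 4 32 16

Derivation:
Slide down:
col 0: [4, 0, 0] -> [0, 0, 4]
col 1: [16, 8, 32] -> [16, 8, 32]
col 2: [16, 0, 0] -> [0, 0, 16]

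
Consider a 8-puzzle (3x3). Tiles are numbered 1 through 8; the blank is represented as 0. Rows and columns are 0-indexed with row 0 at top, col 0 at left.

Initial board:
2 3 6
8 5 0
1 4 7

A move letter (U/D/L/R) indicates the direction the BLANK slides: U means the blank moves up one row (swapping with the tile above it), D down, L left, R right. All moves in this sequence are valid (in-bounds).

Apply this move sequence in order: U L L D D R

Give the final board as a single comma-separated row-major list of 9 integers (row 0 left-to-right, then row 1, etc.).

After move 1 (U):
2 3 0
8 5 6
1 4 7

After move 2 (L):
2 0 3
8 5 6
1 4 7

After move 3 (L):
0 2 3
8 5 6
1 4 7

After move 4 (D):
8 2 3
0 5 6
1 4 7

After move 5 (D):
8 2 3
1 5 6
0 4 7

After move 6 (R):
8 2 3
1 5 6
4 0 7

Answer: 8, 2, 3, 1, 5, 6, 4, 0, 7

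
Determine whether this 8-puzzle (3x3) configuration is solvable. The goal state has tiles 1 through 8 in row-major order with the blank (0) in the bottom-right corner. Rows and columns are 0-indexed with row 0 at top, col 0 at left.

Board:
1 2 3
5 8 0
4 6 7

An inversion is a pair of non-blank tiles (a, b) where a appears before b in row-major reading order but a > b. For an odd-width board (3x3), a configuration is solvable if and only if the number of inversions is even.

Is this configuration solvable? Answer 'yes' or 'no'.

Inversions (pairs i<j in row-major order where tile[i] > tile[j] > 0): 4
4 is even, so the puzzle is solvable.

Answer: yes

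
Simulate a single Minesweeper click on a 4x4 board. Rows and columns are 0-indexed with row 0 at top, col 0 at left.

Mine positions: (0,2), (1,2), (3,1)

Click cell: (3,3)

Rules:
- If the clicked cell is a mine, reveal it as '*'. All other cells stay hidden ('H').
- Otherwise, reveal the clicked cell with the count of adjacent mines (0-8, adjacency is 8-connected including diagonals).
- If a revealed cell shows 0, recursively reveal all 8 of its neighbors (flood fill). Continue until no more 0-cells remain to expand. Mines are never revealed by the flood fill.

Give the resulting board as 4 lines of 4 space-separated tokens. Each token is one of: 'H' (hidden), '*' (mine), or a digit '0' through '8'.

H H H H
H H H H
H H 2 1
H H 1 0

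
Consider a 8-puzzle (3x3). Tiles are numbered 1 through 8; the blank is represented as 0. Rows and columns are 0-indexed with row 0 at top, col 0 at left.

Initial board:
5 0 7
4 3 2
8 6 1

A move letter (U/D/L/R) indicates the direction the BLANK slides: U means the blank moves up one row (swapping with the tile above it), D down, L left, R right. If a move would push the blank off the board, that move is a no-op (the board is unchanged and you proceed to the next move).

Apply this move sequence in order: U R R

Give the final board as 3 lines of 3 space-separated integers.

Answer: 5 7 0
4 3 2
8 6 1

Derivation:
After move 1 (U):
5 0 7
4 3 2
8 6 1

After move 2 (R):
5 7 0
4 3 2
8 6 1

After move 3 (R):
5 7 0
4 3 2
8 6 1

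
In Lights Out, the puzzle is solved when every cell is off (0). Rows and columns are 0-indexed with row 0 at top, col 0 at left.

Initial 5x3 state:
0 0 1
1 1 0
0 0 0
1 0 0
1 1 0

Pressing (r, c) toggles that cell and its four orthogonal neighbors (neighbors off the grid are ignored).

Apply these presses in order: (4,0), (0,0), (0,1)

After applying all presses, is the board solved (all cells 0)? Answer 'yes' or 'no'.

After press 1 at (4,0):
0 0 1
1 1 0
0 0 0
0 0 0
0 0 0

After press 2 at (0,0):
1 1 1
0 1 0
0 0 0
0 0 0
0 0 0

After press 3 at (0,1):
0 0 0
0 0 0
0 0 0
0 0 0
0 0 0

Lights still on: 0

Answer: yes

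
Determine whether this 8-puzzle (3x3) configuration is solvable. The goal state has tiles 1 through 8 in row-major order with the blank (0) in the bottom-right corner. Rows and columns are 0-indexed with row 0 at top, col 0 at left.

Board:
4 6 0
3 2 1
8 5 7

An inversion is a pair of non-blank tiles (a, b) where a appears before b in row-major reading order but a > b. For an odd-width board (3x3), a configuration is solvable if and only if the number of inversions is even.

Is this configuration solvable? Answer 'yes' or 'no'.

Inversions (pairs i<j in row-major order where tile[i] > tile[j] > 0): 12
12 is even, so the puzzle is solvable.

Answer: yes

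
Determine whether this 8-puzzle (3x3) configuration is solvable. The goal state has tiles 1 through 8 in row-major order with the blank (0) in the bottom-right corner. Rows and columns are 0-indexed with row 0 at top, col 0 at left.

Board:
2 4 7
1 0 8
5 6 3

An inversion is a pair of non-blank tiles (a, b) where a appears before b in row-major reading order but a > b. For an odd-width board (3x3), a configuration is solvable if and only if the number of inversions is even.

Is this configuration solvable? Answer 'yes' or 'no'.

Inversions (pairs i<j in row-major order where tile[i] > tile[j] > 0): 12
12 is even, so the puzzle is solvable.

Answer: yes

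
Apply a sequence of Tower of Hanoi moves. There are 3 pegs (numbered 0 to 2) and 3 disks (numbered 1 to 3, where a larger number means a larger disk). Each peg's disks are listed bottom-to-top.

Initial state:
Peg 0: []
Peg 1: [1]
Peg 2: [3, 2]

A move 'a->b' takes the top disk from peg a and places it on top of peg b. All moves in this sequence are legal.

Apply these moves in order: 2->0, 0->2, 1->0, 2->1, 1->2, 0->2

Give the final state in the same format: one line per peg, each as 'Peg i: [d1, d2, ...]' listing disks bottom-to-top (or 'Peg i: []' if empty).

After move 1 (2->0):
Peg 0: [2]
Peg 1: [1]
Peg 2: [3]

After move 2 (0->2):
Peg 0: []
Peg 1: [1]
Peg 2: [3, 2]

After move 3 (1->0):
Peg 0: [1]
Peg 1: []
Peg 2: [3, 2]

After move 4 (2->1):
Peg 0: [1]
Peg 1: [2]
Peg 2: [3]

After move 5 (1->2):
Peg 0: [1]
Peg 1: []
Peg 2: [3, 2]

After move 6 (0->2):
Peg 0: []
Peg 1: []
Peg 2: [3, 2, 1]

Answer: Peg 0: []
Peg 1: []
Peg 2: [3, 2, 1]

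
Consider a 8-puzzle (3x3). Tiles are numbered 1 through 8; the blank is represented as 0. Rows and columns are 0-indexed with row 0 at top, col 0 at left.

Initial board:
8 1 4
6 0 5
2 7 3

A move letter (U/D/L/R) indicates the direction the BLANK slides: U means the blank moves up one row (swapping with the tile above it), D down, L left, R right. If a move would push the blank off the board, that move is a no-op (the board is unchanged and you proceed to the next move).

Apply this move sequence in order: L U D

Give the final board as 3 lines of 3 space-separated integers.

After move 1 (L):
8 1 4
0 6 5
2 7 3

After move 2 (U):
0 1 4
8 6 5
2 7 3

After move 3 (D):
8 1 4
0 6 5
2 7 3

Answer: 8 1 4
0 6 5
2 7 3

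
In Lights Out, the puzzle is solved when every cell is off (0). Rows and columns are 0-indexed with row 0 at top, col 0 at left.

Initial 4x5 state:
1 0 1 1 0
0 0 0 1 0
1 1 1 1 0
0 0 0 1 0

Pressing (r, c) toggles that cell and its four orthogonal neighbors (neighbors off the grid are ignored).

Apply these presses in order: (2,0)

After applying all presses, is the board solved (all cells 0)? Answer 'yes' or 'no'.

Answer: no

Derivation:
After press 1 at (2,0):
1 0 1 1 0
1 0 0 1 0
0 0 1 1 0
1 0 0 1 0

Lights still on: 9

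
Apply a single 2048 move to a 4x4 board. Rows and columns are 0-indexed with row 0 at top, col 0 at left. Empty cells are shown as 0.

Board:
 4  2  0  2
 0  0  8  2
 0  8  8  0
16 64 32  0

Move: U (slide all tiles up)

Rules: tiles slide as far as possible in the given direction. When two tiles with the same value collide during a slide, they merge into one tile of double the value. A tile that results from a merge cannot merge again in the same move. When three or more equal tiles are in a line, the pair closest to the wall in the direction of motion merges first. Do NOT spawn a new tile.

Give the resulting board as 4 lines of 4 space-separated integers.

Answer:  4  2 16  4
16  8 32  0
 0 64  0  0
 0  0  0  0

Derivation:
Slide up:
col 0: [4, 0, 0, 16] -> [4, 16, 0, 0]
col 1: [2, 0, 8, 64] -> [2, 8, 64, 0]
col 2: [0, 8, 8, 32] -> [16, 32, 0, 0]
col 3: [2, 2, 0, 0] -> [4, 0, 0, 0]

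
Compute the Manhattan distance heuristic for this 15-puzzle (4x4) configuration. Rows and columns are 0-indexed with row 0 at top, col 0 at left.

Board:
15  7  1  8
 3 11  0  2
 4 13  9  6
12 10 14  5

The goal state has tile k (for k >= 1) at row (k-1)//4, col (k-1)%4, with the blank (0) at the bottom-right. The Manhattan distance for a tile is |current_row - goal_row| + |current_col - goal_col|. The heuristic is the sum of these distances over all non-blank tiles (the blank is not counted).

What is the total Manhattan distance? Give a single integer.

Answer: 41

Derivation:
Tile 15: (0,0)->(3,2) = 5
Tile 7: (0,1)->(1,2) = 2
Tile 1: (0,2)->(0,0) = 2
Tile 8: (0,3)->(1,3) = 1
Tile 3: (1,0)->(0,2) = 3
Tile 11: (1,1)->(2,2) = 2
Tile 2: (1,3)->(0,1) = 3
Tile 4: (2,0)->(0,3) = 5
Tile 13: (2,1)->(3,0) = 2
Tile 9: (2,2)->(2,0) = 2
Tile 6: (2,3)->(1,1) = 3
Tile 12: (3,0)->(2,3) = 4
Tile 10: (3,1)->(2,1) = 1
Tile 14: (3,2)->(3,1) = 1
Tile 5: (3,3)->(1,0) = 5
Sum: 5 + 2 + 2 + 1 + 3 + 2 + 3 + 5 + 2 + 2 + 3 + 4 + 1 + 1 + 5 = 41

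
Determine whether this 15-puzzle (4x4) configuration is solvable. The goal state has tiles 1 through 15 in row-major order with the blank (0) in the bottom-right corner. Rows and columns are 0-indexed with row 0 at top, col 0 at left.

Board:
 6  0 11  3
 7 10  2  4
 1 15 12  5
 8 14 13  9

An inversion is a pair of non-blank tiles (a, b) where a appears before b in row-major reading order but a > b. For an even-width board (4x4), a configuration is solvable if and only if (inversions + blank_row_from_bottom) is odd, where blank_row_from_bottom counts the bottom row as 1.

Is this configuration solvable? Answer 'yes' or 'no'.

Answer: no

Derivation:
Inversions: 40
Blank is in row 0 (0-indexed from top), which is row 4 counting from the bottom (bottom = 1).
40 + 4 = 44, which is even, so the puzzle is not solvable.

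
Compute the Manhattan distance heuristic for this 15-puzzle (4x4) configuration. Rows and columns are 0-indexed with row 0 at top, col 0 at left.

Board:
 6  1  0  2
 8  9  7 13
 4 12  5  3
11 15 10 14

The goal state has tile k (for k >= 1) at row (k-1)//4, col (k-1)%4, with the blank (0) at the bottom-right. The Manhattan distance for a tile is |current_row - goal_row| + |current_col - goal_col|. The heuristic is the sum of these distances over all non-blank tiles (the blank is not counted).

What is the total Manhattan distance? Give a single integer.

Tile 6: at (0,0), goal (1,1), distance |0-1|+|0-1| = 2
Tile 1: at (0,1), goal (0,0), distance |0-0|+|1-0| = 1
Tile 2: at (0,3), goal (0,1), distance |0-0|+|3-1| = 2
Tile 8: at (1,0), goal (1,3), distance |1-1|+|0-3| = 3
Tile 9: at (1,1), goal (2,0), distance |1-2|+|1-0| = 2
Tile 7: at (1,2), goal (1,2), distance |1-1|+|2-2| = 0
Tile 13: at (1,3), goal (3,0), distance |1-3|+|3-0| = 5
Tile 4: at (2,0), goal (0,3), distance |2-0|+|0-3| = 5
Tile 12: at (2,1), goal (2,3), distance |2-2|+|1-3| = 2
Tile 5: at (2,2), goal (1,0), distance |2-1|+|2-0| = 3
Tile 3: at (2,3), goal (0,2), distance |2-0|+|3-2| = 3
Tile 11: at (3,0), goal (2,2), distance |3-2|+|0-2| = 3
Tile 15: at (3,1), goal (3,2), distance |3-3|+|1-2| = 1
Tile 10: at (3,2), goal (2,1), distance |3-2|+|2-1| = 2
Tile 14: at (3,3), goal (3,1), distance |3-3|+|3-1| = 2
Sum: 2 + 1 + 2 + 3 + 2 + 0 + 5 + 5 + 2 + 3 + 3 + 3 + 1 + 2 + 2 = 36

Answer: 36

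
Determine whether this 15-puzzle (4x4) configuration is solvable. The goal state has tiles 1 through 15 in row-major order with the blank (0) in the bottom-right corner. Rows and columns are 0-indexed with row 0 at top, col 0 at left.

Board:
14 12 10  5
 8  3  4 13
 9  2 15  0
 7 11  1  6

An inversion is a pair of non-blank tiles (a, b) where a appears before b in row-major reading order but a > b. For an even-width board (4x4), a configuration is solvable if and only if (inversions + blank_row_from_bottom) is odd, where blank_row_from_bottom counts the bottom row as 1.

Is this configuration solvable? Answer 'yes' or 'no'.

Answer: no

Derivation:
Inversions: 66
Blank is in row 2 (0-indexed from top), which is row 2 counting from the bottom (bottom = 1).
66 + 2 = 68, which is even, so the puzzle is not solvable.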